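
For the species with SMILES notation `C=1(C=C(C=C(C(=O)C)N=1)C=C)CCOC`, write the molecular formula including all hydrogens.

C12H15NO2

Heavy atoms from the SMILES: 12 C, 1 N, 2 O.
Implicit hydrogens by atom environment:
  3 × C: 2 H each → 6
  3 × C (aromatic): no H
  2 × C: 3 H each → 6
  2 × C (aromatic): 1 H each → 2
  2 × O: no H
  1 × C: 1 H
  1 × C: no H
  1 × N (aromatic): no H
  Total hydrogens = 15.
Molecular formula: C12H15NO2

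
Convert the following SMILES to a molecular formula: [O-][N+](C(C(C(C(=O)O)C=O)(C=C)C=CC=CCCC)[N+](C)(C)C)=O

Heavy atoms from the SMILES: 17 C, 2 N, 5 O.
Implicit hydrogens by atom environment:
  8 × C: 1 H each → 8
  4 × C: 3 H each → 12
  3 × C: 2 H each → 6
  3 × O: no H
  2 × C: no H
  2 × N (charge +1): no H
  1 × O: 1 H
  1 × O (charge -1): no H
  Total hydrogens = 27.
Net charge +1.
Molecular formula: C17H27N2O5+

C17H27N2O5+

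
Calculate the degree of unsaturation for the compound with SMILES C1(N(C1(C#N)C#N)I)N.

Molecular formula from the SMILES: C4H3IN4.
DoU = (2C + 2 + N − H − X)/2 = (2·4 + 2 + 4 − 3 − 1)/2 = 10/2 = 5.
(Structurally: 1 ring(s) + 4 π bond(s) = 5.)

5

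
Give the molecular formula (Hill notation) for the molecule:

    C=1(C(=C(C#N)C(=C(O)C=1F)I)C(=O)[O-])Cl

Heavy atoms from the SMILES: 8 C, 1 Cl, 1 F, 1 I, 1 N, 3 O.
Implicit hydrogens by atom environment:
  6 × C (aromatic): no H
  2 × C: no H
  1 × Cl: no H
  1 × F: no H
  1 × I: no H
  1 × N: no H
  1 × O: 1 H
  1 × O: no H
  1 × O (charge -1): no H
  Total hydrogens = 1.
Net charge -1.
Molecular formula: C8HClFINO3-

C8HClFINO3-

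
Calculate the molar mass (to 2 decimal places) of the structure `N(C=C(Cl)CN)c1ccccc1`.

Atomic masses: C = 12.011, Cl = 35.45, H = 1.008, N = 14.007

Molecular formula: C9H11ClN2.
M = 9×12.011 + 1×35.45 + 11×1.008 + 2×14.007 = 182.65 g/mol.

182.65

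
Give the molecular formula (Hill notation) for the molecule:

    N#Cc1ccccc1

C7H5N

Heavy atoms from the SMILES: 7 C, 1 N.
Implicit hydrogens by atom environment:
  5 × C (aromatic): 1 H each → 5
  1 × C (aromatic): no H
  1 × C: no H
  1 × N: no H
  Total hydrogens = 5.
Molecular formula: C7H5N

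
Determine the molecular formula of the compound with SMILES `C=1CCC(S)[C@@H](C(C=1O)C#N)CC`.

Heavy atoms from the SMILES: 10 C, 1 N, 1 O, 1 S.
Implicit hydrogens by atom environment:
  4 × C: 1 H each → 4
  3 × C: 2 H each → 6
  2 × C: no H
  1 × C: 3 H
  1 × N: no H
  1 × O: 1 H
  1 × S: 1 H
  Total hydrogens = 15.
Molecular formula: C10H15NOS

C10H15NOS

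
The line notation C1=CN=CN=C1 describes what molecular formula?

C4H4N2

Heavy atoms from the SMILES: 4 C, 2 N.
Implicit hydrogens by atom environment:
  4 × C (aromatic): 1 H each → 4
  2 × N (aromatic): no H
  Total hydrogens = 4.
Molecular formula: C4H4N2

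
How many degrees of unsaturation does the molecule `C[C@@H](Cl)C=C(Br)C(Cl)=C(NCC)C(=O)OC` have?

3

Molecular formula from the SMILES: C10H14BrCl2NO2.
DoU = (2C + 2 + N − H − X)/2 = (2·10 + 2 + 1 − 14 − 3)/2 = 6/2 = 3.
(Structurally: 0 ring(s) + 3 π bond(s) = 3.)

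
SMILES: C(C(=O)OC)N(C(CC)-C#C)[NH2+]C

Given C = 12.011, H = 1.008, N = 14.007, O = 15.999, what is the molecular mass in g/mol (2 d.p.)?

Molecular formula: C9H17N2O2+.
M = 9×12.011 + 17×1.008 + 2×14.007 + 2×15.999 = 185.25 g/mol.

185.25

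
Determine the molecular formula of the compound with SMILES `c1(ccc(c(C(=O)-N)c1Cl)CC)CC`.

C11H14ClNO

Heavy atoms from the SMILES: 11 C, 1 Cl, 1 N, 1 O.
Implicit hydrogens by atom environment:
  4 × C (aromatic): no H
  2 × C: 3 H each → 6
  2 × C: 2 H each → 4
  2 × C (aromatic): 1 H each → 2
  1 × C: no H
  1 × Cl: no H
  1 × N: 2 H
  1 × O: no H
  Total hydrogens = 14.
Molecular formula: C11H14ClNO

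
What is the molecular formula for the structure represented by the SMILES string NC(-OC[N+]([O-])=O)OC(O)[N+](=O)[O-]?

Heavy atoms from the SMILES: 3 C, 3 N, 7 O.
Implicit hydrogens by atom environment:
  4 × O: no H
  2 × C: 1 H each → 2
  2 × N (charge +1): no H
  2 × O (charge -1): no H
  1 × C: 2 H
  1 × N: 2 H
  1 × O: 1 H
  Total hydrogens = 7.
Molecular formula: C3H7N3O7

C3H7N3O7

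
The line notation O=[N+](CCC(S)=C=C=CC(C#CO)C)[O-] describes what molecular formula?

Heavy atoms from the SMILES: 10 C, 1 N, 3 O, 1 S.
Implicit hydrogens by atom environment:
  5 × C: no H
  2 × C: 2 H each → 4
  2 × C: 1 H each → 2
  1 × C: 3 H
  1 × N (charge +1): no H
  1 × O: 1 H
  1 × O: no H
  1 × O (charge -1): no H
  1 × S: 1 H
  Total hydrogens = 11.
Molecular formula: C10H11NO3S

C10H11NO3S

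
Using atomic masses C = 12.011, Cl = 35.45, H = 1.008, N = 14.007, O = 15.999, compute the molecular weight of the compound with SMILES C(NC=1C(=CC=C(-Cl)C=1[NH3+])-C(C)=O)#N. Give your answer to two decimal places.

210.64

Molecular formula: C9H9ClN3O+.
M = 9×12.011 + 1×35.45 + 9×1.008 + 3×14.007 + 1×15.999 = 210.64 g/mol.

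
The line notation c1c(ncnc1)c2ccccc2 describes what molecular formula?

C10H8N2

Heavy atoms from the SMILES: 10 C, 2 N.
Implicit hydrogens by atom environment:
  8 × C (aromatic): 1 H each → 8
  2 × C (aromatic): no H
  2 × N (aromatic): no H
  Total hydrogens = 8.
Molecular formula: C10H8N2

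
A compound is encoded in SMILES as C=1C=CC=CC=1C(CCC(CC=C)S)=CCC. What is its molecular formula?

Heavy atoms from the SMILES: 16 C, 1 S.
Implicit hydrogens by atom environment:
  5 × C: 2 H each → 10
  5 × C (aromatic): 1 H each → 5
  3 × C: 1 H each → 3
  1 × C: 3 H
  1 × C: no H
  1 × C (aromatic): no H
  1 × S: 1 H
  Total hydrogens = 22.
Molecular formula: C16H22S

C16H22S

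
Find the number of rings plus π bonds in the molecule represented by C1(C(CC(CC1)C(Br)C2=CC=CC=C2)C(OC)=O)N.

6

Molecular formula from the SMILES: C15H20BrNO2.
DoU = (2C + 2 + N − H − X)/2 = (2·15 + 2 + 1 − 20 − 1)/2 = 12/2 = 6.
(Structurally: 2 ring(s) + 4 π bond(s) = 6.)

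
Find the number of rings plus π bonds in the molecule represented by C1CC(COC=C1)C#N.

Molecular formula from the SMILES: C7H9NO.
DoU = (2C + 2 + N − H − X)/2 = (2·7 + 2 + 1 − 9 − 0)/2 = 8/2 = 4.
(Structurally: 1 ring(s) + 3 π bond(s) = 4.)

4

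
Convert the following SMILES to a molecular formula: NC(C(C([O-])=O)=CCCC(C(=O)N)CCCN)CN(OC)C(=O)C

Heavy atoms from the SMILES: 15 C, 4 N, 5 O.
Implicit hydrogens by atom environment:
  6 × C: 2 H each → 12
  4 × C: no H
  4 × O: no H
  3 × C: 1 H each → 3
  3 × N: 2 H each → 6
  2 × C: 3 H each → 6
  1 × N: no H
  1 × O (charge -1): no H
  Total hydrogens = 27.
Net charge -1.
Molecular formula: C15H27N4O5-

C15H27N4O5-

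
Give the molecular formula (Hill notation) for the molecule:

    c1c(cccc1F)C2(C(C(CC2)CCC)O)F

Heavy atoms from the SMILES: 14 C, 2 F, 1 O.
Implicit hydrogens by atom environment:
  4 × C: 2 H each → 8
  4 × C (aromatic): 1 H each → 4
  2 × C: 1 H each → 2
  2 × C (aromatic): no H
  2 × F: no H
  1 × C: 3 H
  1 × C: no H
  1 × O: 1 H
  Total hydrogens = 18.
Molecular formula: C14H18F2O

C14H18F2O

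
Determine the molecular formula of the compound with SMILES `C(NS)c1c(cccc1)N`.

C7H10N2S

Heavy atoms from the SMILES: 7 C, 2 N, 1 S.
Implicit hydrogens by atom environment:
  4 × C (aromatic): 1 H each → 4
  2 × C (aromatic): no H
  1 × C: 2 H
  1 × N: 2 H
  1 × N: 1 H
  1 × S: 1 H
  Total hydrogens = 10.
Molecular formula: C7H10N2S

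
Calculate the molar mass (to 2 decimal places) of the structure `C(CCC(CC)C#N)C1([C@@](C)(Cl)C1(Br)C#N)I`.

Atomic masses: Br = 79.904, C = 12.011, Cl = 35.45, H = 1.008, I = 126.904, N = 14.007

Molecular formula: C12H15BrClIN2.
M = 1×79.904 + 12×12.011 + 1×35.45 + 15×1.008 + 1×126.904 + 2×14.007 = 429.52 g/mol.

429.52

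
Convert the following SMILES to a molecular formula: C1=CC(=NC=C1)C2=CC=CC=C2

Heavy atoms from the SMILES: 11 C, 1 N.
Implicit hydrogens by atom environment:
  9 × C (aromatic): 1 H each → 9
  2 × C (aromatic): no H
  1 × N (aromatic): no H
  Total hydrogens = 9.
Molecular formula: C11H9N

C11H9N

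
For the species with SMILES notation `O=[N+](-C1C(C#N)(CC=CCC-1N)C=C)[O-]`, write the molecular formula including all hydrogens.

Heavy atoms from the SMILES: 10 C, 3 N, 2 O.
Implicit hydrogens by atom environment:
  5 × C: 1 H each → 5
  3 × C: 2 H each → 6
  2 × C: no H
  1 × N: 2 H
  1 × N (charge +1): no H
  1 × N: no H
  1 × O: no H
  1 × O (charge -1): no H
  Total hydrogens = 13.
Molecular formula: C10H13N3O2

C10H13N3O2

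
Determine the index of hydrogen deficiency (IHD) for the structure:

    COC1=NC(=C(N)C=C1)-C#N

6

Molecular formula from the SMILES: C7H7N3O.
DoU = (2C + 2 + N − H − X)/2 = (2·7 + 2 + 3 − 7 − 0)/2 = 12/2 = 6.
(Structurally: 1 ring(s) + 5 π bond(s) = 6.)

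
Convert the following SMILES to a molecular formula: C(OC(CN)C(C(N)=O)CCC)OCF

C9H19FN2O3

Heavy atoms from the SMILES: 9 C, 1 F, 2 N, 3 O.
Implicit hydrogens by atom environment:
  5 × C: 2 H each → 10
  3 × O: no H
  2 × C: 1 H each → 2
  2 × N: 2 H each → 4
  1 × C: 3 H
  1 × C: no H
  1 × F: no H
  Total hydrogens = 19.
Molecular formula: C9H19FN2O3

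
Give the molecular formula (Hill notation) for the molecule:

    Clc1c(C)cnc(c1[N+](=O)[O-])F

Heavy atoms from the SMILES: 6 C, 1 Cl, 1 F, 2 N, 2 O.
Implicit hydrogens by atom environment:
  4 × C (aromatic): no H
  1 × C: 3 H
  1 × C (aromatic): 1 H
  1 × Cl: no H
  1 × F: no H
  1 × N (aromatic): no H
  1 × N (charge +1): no H
  1 × O: no H
  1 × O (charge -1): no H
  Total hydrogens = 4.
Molecular formula: C6H4ClFN2O2

C6H4ClFN2O2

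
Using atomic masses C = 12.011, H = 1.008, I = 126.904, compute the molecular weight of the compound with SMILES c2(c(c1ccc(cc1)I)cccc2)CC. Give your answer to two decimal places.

Molecular formula: C14H13I.
M = 14×12.011 + 13×1.008 + 1×126.904 = 308.16 g/mol.

308.16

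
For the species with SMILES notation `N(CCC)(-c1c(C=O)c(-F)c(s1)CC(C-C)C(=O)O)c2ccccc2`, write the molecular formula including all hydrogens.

Heavy atoms from the SMILES: 19 C, 1 F, 1 N, 3 O, 1 S.
Implicit hydrogens by atom environment:
  5 × C (aromatic): 1 H each → 5
  5 × C (aromatic): no H
  4 × C: 2 H each → 8
  2 × C: 3 H each → 6
  2 × C: 1 H each → 2
  2 × O: no H
  1 × C: no H
  1 × F: no H
  1 × N: no H
  1 × O: 1 H
  1 × S (aromatic): no H
  Total hydrogens = 22.
Molecular formula: C19H22FNO3S

C19H22FNO3S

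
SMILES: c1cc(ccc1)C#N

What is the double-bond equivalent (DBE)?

6

Molecular formula from the SMILES: C7H5N.
DoU = (2C + 2 + N − H − X)/2 = (2·7 + 2 + 1 − 5 − 0)/2 = 12/2 = 6.
(Structurally: 1 ring(s) + 5 π bond(s) = 6.)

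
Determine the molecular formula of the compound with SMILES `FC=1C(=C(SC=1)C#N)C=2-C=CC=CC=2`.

Heavy atoms from the SMILES: 11 C, 1 F, 1 N, 1 S.
Implicit hydrogens by atom environment:
  6 × C (aromatic): 1 H each → 6
  4 × C (aromatic): no H
  1 × C: no H
  1 × F: no H
  1 × N: no H
  1 × S (aromatic): no H
  Total hydrogens = 6.
Molecular formula: C11H6FNS

C11H6FNS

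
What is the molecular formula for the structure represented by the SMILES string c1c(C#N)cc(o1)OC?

Heavy atoms from the SMILES: 6 C, 1 N, 2 O.
Implicit hydrogens by atom environment:
  2 × C (aromatic): 1 H each → 2
  2 × C (aromatic): no H
  1 × C: 3 H
  1 × C: no H
  1 × N: no H
  1 × O (aromatic): no H
  1 × O: no H
  Total hydrogens = 5.
Molecular formula: C6H5NO2

C6H5NO2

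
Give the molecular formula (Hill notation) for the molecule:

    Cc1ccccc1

C7H8

Heavy atoms from the SMILES: 7 C.
Implicit hydrogens by atom environment:
  5 × C (aromatic): 1 H each → 5
  1 × C: 3 H
  1 × C (aromatic): no H
  Total hydrogens = 8.
Molecular formula: C7H8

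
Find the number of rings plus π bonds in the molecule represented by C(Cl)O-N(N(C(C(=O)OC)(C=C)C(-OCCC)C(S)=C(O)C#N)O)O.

Molecular formula from the SMILES: C13H20ClN3O7S.
DoU = (2C + 2 + N − H − X)/2 = (2·13 + 2 + 3 − 20 − 1)/2 = 10/2 = 5.
(Structurally: 0 ring(s) + 5 π bond(s) = 5.)

5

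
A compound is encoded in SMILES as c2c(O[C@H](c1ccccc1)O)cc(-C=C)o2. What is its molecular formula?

Heavy atoms from the SMILES: 13 C, 3 O.
Implicit hydrogens by atom environment:
  7 × C (aromatic): 1 H each → 7
  3 × C (aromatic): no H
  2 × C: 1 H each → 2
  1 × C: 2 H
  1 × O: 1 H
  1 × O (aromatic): no H
  1 × O: no H
  Total hydrogens = 12.
Molecular formula: C13H12O3

C13H12O3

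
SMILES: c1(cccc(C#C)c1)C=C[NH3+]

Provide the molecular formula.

C10H10N+

Heavy atoms from the SMILES: 10 C, 1 N.
Implicit hydrogens by atom environment:
  4 × C (aromatic): 1 H each → 4
  3 × C: 1 H each → 3
  2 × C (aromatic): no H
  1 × C: no H
  1 × N (charge +1): 3 H
  Total hydrogens = 10.
Net charge +1.
Molecular formula: C10H10N+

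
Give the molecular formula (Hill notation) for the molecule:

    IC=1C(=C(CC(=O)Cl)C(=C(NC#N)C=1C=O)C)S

Heavy atoms from the SMILES: 11 C, 1 Cl, 1 I, 2 N, 2 O, 1 S.
Implicit hydrogens by atom environment:
  6 × C (aromatic): no H
  2 × C: no H
  2 × O: no H
  1 × C: 3 H
  1 × C: 2 H
  1 × C: 1 H
  1 × Cl: no H
  1 × I: no H
  1 × N: 1 H
  1 × N: no H
  1 × S: 1 H
  Total hydrogens = 8.
Molecular formula: C11H8ClIN2O2S

C11H8ClIN2O2S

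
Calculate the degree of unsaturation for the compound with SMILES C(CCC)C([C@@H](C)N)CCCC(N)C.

0

Molecular formula from the SMILES: C12H28N2.
DoU = (2C + 2 + N − H − X)/2 = (2·12 + 2 + 2 − 28 − 0)/2 = 0/2 = 0.
(Structurally: 0 ring(s) + 0 π bond(s) = 0.)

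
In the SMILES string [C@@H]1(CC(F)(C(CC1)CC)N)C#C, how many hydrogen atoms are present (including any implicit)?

Hydrogens are implicit in SMILES; fill each atom to its normal valence:
  4 × C: 2 H each → 8
  3 × C: 1 H each → 3
  2 × C: no H
  1 × C: 3 H
  1 × F: no H
  1 × N: 2 H
  Total hydrogens = 16.

16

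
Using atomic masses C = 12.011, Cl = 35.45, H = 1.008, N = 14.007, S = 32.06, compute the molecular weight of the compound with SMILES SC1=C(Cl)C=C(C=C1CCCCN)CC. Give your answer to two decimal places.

Molecular formula: C12H18ClNS.
M = 12×12.011 + 1×35.45 + 18×1.008 + 1×14.007 + 1×32.06 = 243.79 g/mol.

243.79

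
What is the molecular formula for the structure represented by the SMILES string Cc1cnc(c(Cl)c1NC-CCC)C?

C11H17ClN2

Heavy atoms from the SMILES: 11 C, 1 Cl, 2 N.
Implicit hydrogens by atom environment:
  4 × C (aromatic): no H
  3 × C: 3 H each → 9
  3 × C: 2 H each → 6
  1 × C (aromatic): 1 H
  1 × Cl: no H
  1 × N: 1 H
  1 × N (aromatic): no H
  Total hydrogens = 17.
Molecular formula: C11H17ClN2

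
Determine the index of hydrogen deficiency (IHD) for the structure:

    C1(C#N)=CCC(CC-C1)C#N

Molecular formula from the SMILES: C9H10N2.
DoU = (2C + 2 + N − H − X)/2 = (2·9 + 2 + 2 − 10 − 0)/2 = 12/2 = 6.
(Structurally: 1 ring(s) + 5 π bond(s) = 6.)

6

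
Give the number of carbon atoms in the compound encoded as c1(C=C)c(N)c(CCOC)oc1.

The symbol for carbon appears 9 times in the SMILES. Lowercase c denotes aromatic carbon and counts toward C.

9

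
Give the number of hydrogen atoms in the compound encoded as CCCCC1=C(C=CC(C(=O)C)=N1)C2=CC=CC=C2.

19

Hydrogens are implicit in SMILES; fill each atom to its normal valence:
  7 × C (aromatic): 1 H each → 7
  4 × C (aromatic): no H
  3 × C: 2 H each → 6
  2 × C: 3 H each → 6
  1 × C: no H
  1 × N (aromatic): no H
  1 × O: no H
  Total hydrogens = 19.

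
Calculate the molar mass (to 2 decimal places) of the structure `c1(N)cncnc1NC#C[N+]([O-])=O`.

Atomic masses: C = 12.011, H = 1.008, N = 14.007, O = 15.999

179.14

Molecular formula: C6H5N5O2.
M = 6×12.011 + 5×1.008 + 5×14.007 + 2×15.999 = 179.14 g/mol.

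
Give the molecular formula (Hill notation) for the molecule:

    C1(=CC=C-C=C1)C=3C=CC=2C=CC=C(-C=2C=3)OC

Heavy atoms from the SMILES: 17 C, 1 O.
Implicit hydrogens by atom environment:
  11 × C (aromatic): 1 H each → 11
  5 × C (aromatic): no H
  1 × C: 3 H
  1 × O: no H
  Total hydrogens = 14.
Molecular formula: C17H14O

C17H14O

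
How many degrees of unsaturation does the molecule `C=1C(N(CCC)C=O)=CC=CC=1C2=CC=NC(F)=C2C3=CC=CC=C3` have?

Molecular formula from the SMILES: C21H19FN2O.
DoU = (2C + 2 + N − H − X)/2 = (2·21 + 2 + 2 − 19 − 1)/2 = 26/2 = 13.
(Structurally: 3 ring(s) + 10 π bond(s) = 13.)

13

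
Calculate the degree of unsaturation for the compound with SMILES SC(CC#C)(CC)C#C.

4

Molecular formula from the SMILES: C8H10S.
DoU = (2C + 2 + N − H − X)/2 = (2·8 + 2 + 0 − 10 − 0)/2 = 8/2 = 4.
(Structurally: 0 ring(s) + 4 π bond(s) = 4.)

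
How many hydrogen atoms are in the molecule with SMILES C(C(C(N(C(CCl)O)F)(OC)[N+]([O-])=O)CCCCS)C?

22

Hydrogens are implicit in SMILES; fill each atom to its normal valence:
  6 × C: 2 H each → 12
  2 × C: 3 H each → 6
  2 × C: 1 H each → 2
  2 × O: no H
  1 × C: no H
  1 × Cl: no H
  1 × F: no H
  1 × N: no H
  1 × N (charge +1): no H
  1 × O: 1 H
  1 × O (charge -1): no H
  1 × S: 1 H
  Total hydrogens = 22.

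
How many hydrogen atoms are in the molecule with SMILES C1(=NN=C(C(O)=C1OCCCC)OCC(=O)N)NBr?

Hydrogens are implicit in SMILES; fill each atom to its normal valence:
  4 × C: 2 H each → 8
  4 × C (aromatic): no H
  3 × O: no H
  2 × N (aromatic): no H
  1 × Br: no H
  1 × C: 3 H
  1 × C: no H
  1 × N: 2 H
  1 × N: 1 H
  1 × O: 1 H
  Total hydrogens = 15.

15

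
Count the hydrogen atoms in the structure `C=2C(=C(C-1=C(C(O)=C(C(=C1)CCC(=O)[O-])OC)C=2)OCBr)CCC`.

20

Hydrogens are implicit in SMILES; fill each atom to its normal valence:
  7 × C (aromatic): no H
  5 × C: 2 H each → 10
  3 × C (aromatic): 1 H each → 3
  3 × O: no H
  2 × C: 3 H each → 6
  1 × Br: no H
  1 × C: no H
  1 × O: 1 H
  1 × O (charge -1): no H
  Total hydrogens = 20.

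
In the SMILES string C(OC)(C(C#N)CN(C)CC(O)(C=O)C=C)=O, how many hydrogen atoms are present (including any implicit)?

16

Hydrogens are implicit in SMILES; fill each atom to its normal valence:
  3 × C: 2 H each → 6
  3 × C: 1 H each → 3
  3 × C: no H
  3 × O: no H
  2 × C: 3 H each → 6
  2 × N: no H
  1 × O: 1 H
  Total hydrogens = 16.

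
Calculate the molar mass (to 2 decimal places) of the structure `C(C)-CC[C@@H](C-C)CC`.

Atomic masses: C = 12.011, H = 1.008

Molecular formula: C9H20.
M = 9×12.011 + 20×1.008 = 128.26 g/mol.

128.26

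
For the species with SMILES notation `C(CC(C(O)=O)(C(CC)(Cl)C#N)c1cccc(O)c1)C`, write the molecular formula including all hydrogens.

Heavy atoms from the SMILES: 15 C, 1 Cl, 1 N, 3 O.
Implicit hydrogens by atom environment:
  4 × C (aromatic): 1 H each → 4
  4 × C: no H
  3 × C: 2 H each → 6
  2 × C: 3 H each → 6
  2 × C (aromatic): no H
  2 × O: 1 H each → 2
  1 × Cl: no H
  1 × N: no H
  1 × O: no H
  Total hydrogens = 18.
Molecular formula: C15H18ClNO3

C15H18ClNO3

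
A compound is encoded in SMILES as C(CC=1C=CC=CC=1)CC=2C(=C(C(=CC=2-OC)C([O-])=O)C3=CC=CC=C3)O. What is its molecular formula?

Heavy atoms from the SMILES: 23 C, 4 O.
Implicit hydrogens by atom environment:
  11 × C (aromatic): 1 H each → 11
  7 × C (aromatic): no H
  3 × C: 2 H each → 6
  2 × O: no H
  1 × C: 3 H
  1 × C: no H
  1 × O: 1 H
  1 × O (charge -1): no H
  Total hydrogens = 21.
Net charge -1.
Molecular formula: C23H21O4-

C23H21O4-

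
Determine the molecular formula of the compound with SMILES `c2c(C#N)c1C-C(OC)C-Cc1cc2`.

C12H13NO

Heavy atoms from the SMILES: 12 C, 1 N, 1 O.
Implicit hydrogens by atom environment:
  3 × C: 2 H each → 6
  3 × C (aromatic): 1 H each → 3
  3 × C (aromatic): no H
  1 × C: 3 H
  1 × C: 1 H
  1 × C: no H
  1 × N: no H
  1 × O: no H
  Total hydrogens = 13.
Molecular formula: C12H13NO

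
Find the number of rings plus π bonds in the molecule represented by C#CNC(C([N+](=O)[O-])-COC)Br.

Molecular formula from the SMILES: C6H9BrN2O3.
DoU = (2C + 2 + N − H − X)/2 = (2·6 + 2 + 2 − 9 − 1)/2 = 6/2 = 3.
(Structurally: 0 ring(s) + 3 π bond(s) = 3.)

3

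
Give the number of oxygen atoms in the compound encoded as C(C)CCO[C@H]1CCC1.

1

The symbol for oxygen appears 1 time in the SMILES.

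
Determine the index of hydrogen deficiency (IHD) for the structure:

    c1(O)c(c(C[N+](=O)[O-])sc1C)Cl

Molecular formula from the SMILES: C6H6ClNO3S.
DoU = (2C + 2 + N − H − X)/2 = (2·6 + 2 + 1 − 6 − 1)/2 = 8/2 = 4.
(Structurally: 1 ring(s) + 3 π bond(s) = 4.)

4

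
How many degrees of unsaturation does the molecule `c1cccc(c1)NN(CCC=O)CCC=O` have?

Molecular formula from the SMILES: C12H16N2O2.
DoU = (2C + 2 + N − H − X)/2 = (2·12 + 2 + 2 − 16 − 0)/2 = 12/2 = 6.
(Structurally: 1 ring(s) + 5 π bond(s) = 6.)

6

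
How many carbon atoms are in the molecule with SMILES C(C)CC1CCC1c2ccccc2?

The symbol for carbon appears 13 times in the SMILES. Lowercase c denotes aromatic carbon and counts toward C.

13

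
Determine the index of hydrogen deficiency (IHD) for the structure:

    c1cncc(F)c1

Molecular formula from the SMILES: C5H4FN.
DoU = (2C + 2 + N − H − X)/2 = (2·5 + 2 + 1 − 4 − 1)/2 = 8/2 = 4.
(Structurally: 1 ring(s) + 3 π bond(s) = 4.)

4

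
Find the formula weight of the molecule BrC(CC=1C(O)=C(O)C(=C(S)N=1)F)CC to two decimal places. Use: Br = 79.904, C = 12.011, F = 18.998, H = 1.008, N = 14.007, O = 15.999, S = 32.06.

296.15

Molecular formula: C9H11BrFNO2S.
M = 1×79.904 + 9×12.011 + 1×18.998 + 11×1.008 + 1×14.007 + 2×15.999 + 1×32.06 = 296.15 g/mol.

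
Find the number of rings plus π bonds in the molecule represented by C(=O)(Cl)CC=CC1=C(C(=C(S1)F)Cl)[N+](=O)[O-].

6

Molecular formula from the SMILES: C8H4Cl2FNO3S.
DoU = (2C + 2 + N − H − X)/2 = (2·8 + 2 + 1 − 4 − 3)/2 = 12/2 = 6.
(Structurally: 1 ring(s) + 5 π bond(s) = 6.)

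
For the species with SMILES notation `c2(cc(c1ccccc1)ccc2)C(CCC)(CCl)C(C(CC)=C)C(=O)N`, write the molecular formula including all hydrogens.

C23H28ClNO

Heavy atoms from the SMILES: 23 C, 1 Cl, 1 N, 1 O.
Implicit hydrogens by atom environment:
  9 × C (aromatic): 1 H each → 9
  5 × C: 2 H each → 10
  3 × C: no H
  3 × C (aromatic): no H
  2 × C: 3 H each → 6
  1 × C: 1 H
  1 × Cl: no H
  1 × N: 2 H
  1 × O: no H
  Total hydrogens = 28.
Molecular formula: C23H28ClNO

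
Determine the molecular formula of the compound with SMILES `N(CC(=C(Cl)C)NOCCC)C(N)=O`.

Heavy atoms from the SMILES: 8 C, 1 Cl, 3 N, 2 O.
Implicit hydrogens by atom environment:
  3 × C: 2 H each → 6
  3 × C: no H
  2 × C: 3 H each → 6
  2 × N: 1 H each → 2
  2 × O: no H
  1 × Cl: no H
  1 × N: 2 H
  Total hydrogens = 16.
Molecular formula: C8H16ClN3O2

C8H16ClN3O2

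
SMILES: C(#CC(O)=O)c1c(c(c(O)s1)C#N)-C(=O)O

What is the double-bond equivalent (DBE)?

Molecular formula from the SMILES: C9H3NO5S.
DoU = (2C + 2 + N − H − X)/2 = (2·9 + 2 + 1 − 3 − 0)/2 = 18/2 = 9.
(Structurally: 1 ring(s) + 8 π bond(s) = 9.)

9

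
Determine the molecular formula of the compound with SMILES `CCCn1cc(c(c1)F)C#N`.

C8H9FN2

Heavy atoms from the SMILES: 8 C, 1 F, 2 N.
Implicit hydrogens by atom environment:
  2 × C: 2 H each → 4
  2 × C (aromatic): 1 H each → 2
  2 × C (aromatic): no H
  1 × C: 3 H
  1 × C: no H
  1 × F: no H
  1 × N (aromatic): no H
  1 × N: no H
  Total hydrogens = 9.
Molecular formula: C8H9FN2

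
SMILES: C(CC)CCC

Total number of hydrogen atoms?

Hydrogens are implicit in SMILES; fill each atom to its normal valence:
  4 × C: 2 H each → 8
  2 × C: 3 H each → 6
  Total hydrogens = 14.

14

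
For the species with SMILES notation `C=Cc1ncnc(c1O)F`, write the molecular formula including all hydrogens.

C6H5FN2O

Heavy atoms from the SMILES: 6 C, 1 F, 2 N, 1 O.
Implicit hydrogens by atom environment:
  3 × C (aromatic): no H
  2 × N (aromatic): no H
  1 × C: 2 H
  1 × C (aromatic): 1 H
  1 × C: 1 H
  1 × F: no H
  1 × O: 1 H
  Total hydrogens = 5.
Molecular formula: C6H5FN2O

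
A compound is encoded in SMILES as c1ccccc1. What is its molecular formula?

Heavy atoms from the SMILES: 6 C.
Implicit hydrogens by atom environment:
  6 × C (aromatic): 1 H each → 6
  Total hydrogens = 6.
Molecular formula: C6H6

C6H6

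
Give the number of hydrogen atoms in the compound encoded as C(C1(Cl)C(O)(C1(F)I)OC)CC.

Hydrogens are implicit in SMILES; fill each atom to its normal valence:
  3 × C: no H
  2 × C: 3 H each → 6
  2 × C: 2 H each → 4
  1 × Cl: no H
  1 × F: no H
  1 × I: no H
  1 × O: 1 H
  1 × O: no H
  Total hydrogens = 11.

11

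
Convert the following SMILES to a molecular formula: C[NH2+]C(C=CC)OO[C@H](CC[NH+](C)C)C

Heavy atoms from the SMILES: 11 C, 2 N, 2 O.
Implicit hydrogens by atom environment:
  5 × C: 3 H each → 15
  4 × C: 1 H each → 4
  2 × C: 2 H each → 4
  2 × O: no H
  1 × N (charge +1): 2 H
  1 × N (charge +1): 1 H
  Total hydrogens = 26.
Net charge +2.
Molecular formula: [C11H26N2O2]2+

[C11H26N2O2]2+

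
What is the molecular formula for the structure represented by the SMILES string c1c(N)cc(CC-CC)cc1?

Heavy atoms from the SMILES: 10 C, 1 N.
Implicit hydrogens by atom environment:
  4 × C (aromatic): 1 H each → 4
  3 × C: 2 H each → 6
  2 × C (aromatic): no H
  1 × C: 3 H
  1 × N: 2 H
  Total hydrogens = 15.
Molecular formula: C10H15N

C10H15N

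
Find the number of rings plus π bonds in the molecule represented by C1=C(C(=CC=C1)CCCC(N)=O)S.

5

Molecular formula from the SMILES: C10H13NOS.
DoU = (2C + 2 + N − H − X)/2 = (2·10 + 2 + 1 − 13 − 0)/2 = 10/2 = 5.
(Structurally: 1 ring(s) + 4 π bond(s) = 5.)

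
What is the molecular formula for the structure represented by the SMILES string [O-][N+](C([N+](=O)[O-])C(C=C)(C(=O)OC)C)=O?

Heavy atoms from the SMILES: 7 C, 2 N, 6 O.
Implicit hydrogens by atom environment:
  4 × O: no H
  2 × C: 3 H each → 6
  2 × C: 1 H each → 2
  2 × C: no H
  2 × N (charge +1): no H
  2 × O (charge -1): no H
  1 × C: 2 H
  Total hydrogens = 10.
Molecular formula: C7H10N2O6

C7H10N2O6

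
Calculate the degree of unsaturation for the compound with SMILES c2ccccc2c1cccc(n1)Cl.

Molecular formula from the SMILES: C11H8ClN.
DoU = (2C + 2 + N − H − X)/2 = (2·11 + 2 + 1 − 8 − 1)/2 = 16/2 = 8.
(Structurally: 2 ring(s) + 6 π bond(s) = 8.)

8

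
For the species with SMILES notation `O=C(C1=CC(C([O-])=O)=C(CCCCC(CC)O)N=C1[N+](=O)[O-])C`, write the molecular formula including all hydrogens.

Heavy atoms from the SMILES: 15 C, 2 N, 6 O.
Implicit hydrogens by atom environment:
  5 × C: 2 H each → 10
  4 × C (aromatic): no H
  3 × O: no H
  2 × C: 3 H each → 6
  2 × C: no H
  2 × O (charge -1): no H
  1 × C (aromatic): 1 H
  1 × C: 1 H
  1 × N (aromatic): no H
  1 × N (charge +1): no H
  1 × O: 1 H
  Total hydrogens = 19.
Net charge -1.
Molecular formula: C15H19N2O6-

C15H19N2O6-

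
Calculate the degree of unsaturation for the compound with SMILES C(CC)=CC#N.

3

Molecular formula from the SMILES: C5H7N.
DoU = (2C + 2 + N − H − X)/2 = (2·5 + 2 + 1 − 7 − 0)/2 = 6/2 = 3.
(Structurally: 0 ring(s) + 3 π bond(s) = 3.)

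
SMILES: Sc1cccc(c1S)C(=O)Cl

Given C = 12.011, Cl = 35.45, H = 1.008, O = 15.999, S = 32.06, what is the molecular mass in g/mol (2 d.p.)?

Molecular formula: C7H5ClOS2.
M = 7×12.011 + 1×35.45 + 5×1.008 + 1×15.999 + 2×32.06 = 204.69 g/mol.

204.69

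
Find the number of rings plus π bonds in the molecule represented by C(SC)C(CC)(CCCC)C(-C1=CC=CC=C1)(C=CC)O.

5

Molecular formula from the SMILES: C19H30OS.
DoU = (2C + 2 + N − H − X)/2 = (2·19 + 2 + 0 − 30 − 0)/2 = 10/2 = 5.
(Structurally: 1 ring(s) + 4 π bond(s) = 5.)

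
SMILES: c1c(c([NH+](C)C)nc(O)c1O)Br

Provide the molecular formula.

Heavy atoms from the SMILES: 1 Br, 7 C, 2 N, 2 O.
Implicit hydrogens by atom environment:
  4 × C (aromatic): no H
  2 × C: 3 H each → 6
  2 × O: 1 H each → 2
  1 × Br: no H
  1 × C (aromatic): 1 H
  1 × N (charge +1): 1 H
  1 × N (aromatic): no H
  Total hydrogens = 10.
Net charge +1.
Molecular formula: C7H10BrN2O2+

C7H10BrN2O2+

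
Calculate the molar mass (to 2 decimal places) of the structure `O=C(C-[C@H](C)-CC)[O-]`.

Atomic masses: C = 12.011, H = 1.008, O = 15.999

Molecular formula: C6H11O2-.
M = 6×12.011 + 11×1.008 + 2×15.999 = 115.15 g/mol.

115.15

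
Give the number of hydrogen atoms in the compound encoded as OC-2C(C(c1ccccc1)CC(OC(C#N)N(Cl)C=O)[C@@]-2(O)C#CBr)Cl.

15

Hydrogens are implicit in SMILES; fill each atom to its normal valence:
  6 × C: 1 H each → 6
  5 × C (aromatic): 1 H each → 5
  4 × C: no H
  2 × Cl: no H
  2 × N: no H
  2 × O: 1 H each → 2
  2 × O: no H
  1 × Br: no H
  1 × C: 2 H
  1 × C (aromatic): no H
  Total hydrogens = 15.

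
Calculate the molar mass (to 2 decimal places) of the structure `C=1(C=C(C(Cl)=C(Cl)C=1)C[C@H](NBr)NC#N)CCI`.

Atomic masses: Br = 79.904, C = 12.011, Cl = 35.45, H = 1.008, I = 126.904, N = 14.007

Molecular formula: C11H11BrCl2IN3.
M = 1×79.904 + 11×12.011 + 2×35.45 + 11×1.008 + 1×126.904 + 3×14.007 = 462.94 g/mol.

462.94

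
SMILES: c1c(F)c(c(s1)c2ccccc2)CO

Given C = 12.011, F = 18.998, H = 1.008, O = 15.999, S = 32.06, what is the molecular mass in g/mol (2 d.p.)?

208.25

Molecular formula: C11H9FOS.
M = 11×12.011 + 1×18.998 + 9×1.008 + 1×15.999 + 1×32.06 = 208.25 g/mol.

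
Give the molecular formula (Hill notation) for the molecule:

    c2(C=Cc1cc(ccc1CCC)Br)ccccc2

Heavy atoms from the SMILES: 1 Br, 17 C.
Implicit hydrogens by atom environment:
  8 × C (aromatic): 1 H each → 8
  4 × C (aromatic): no H
  2 × C: 2 H each → 4
  2 × C: 1 H each → 2
  1 × Br: no H
  1 × C: 3 H
  Total hydrogens = 17.
Molecular formula: C17H17Br

C17H17Br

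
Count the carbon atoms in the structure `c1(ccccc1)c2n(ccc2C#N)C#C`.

13

The symbol for carbon appears 13 times in the SMILES. Lowercase c denotes aromatic carbon and counts toward C.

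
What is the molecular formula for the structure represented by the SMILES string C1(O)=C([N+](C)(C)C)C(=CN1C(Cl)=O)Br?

Heavy atoms from the SMILES: 1 Br, 8 C, 1 Cl, 2 N, 2 O.
Implicit hydrogens by atom environment:
  3 × C: 3 H each → 9
  3 × C (aromatic): no H
  1 × Br: no H
  1 × C (aromatic): 1 H
  1 × C: no H
  1 × Cl: no H
  1 × N (aromatic): no H
  1 × N (charge +1): no H
  1 × O: 1 H
  1 × O: no H
  Total hydrogens = 11.
Net charge +1.
Molecular formula: C8H11BrClN2O2+

C8H11BrClN2O2+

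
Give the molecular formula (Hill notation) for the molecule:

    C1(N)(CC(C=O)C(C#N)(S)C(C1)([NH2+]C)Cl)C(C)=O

Heavy atoms from the SMILES: 11 C, 1 Cl, 3 N, 2 O, 1 S.
Implicit hydrogens by atom environment:
  5 × C: no H
  2 × C: 3 H each → 6
  2 × C: 2 H each → 4
  2 × C: 1 H each → 2
  2 × O: no H
  1 × Cl: no H
  1 × N (charge +1): 2 H
  1 × N: 2 H
  1 × N: no H
  1 × S: 1 H
  Total hydrogens = 17.
Net charge +1.
Molecular formula: C11H17ClN3O2S+

C11H17ClN3O2S+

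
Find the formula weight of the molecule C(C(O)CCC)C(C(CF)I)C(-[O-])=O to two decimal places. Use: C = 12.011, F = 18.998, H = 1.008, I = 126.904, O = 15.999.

317.12

Molecular formula: C9H15FIO3-.
M = 9×12.011 + 1×18.998 + 15×1.008 + 1×126.904 + 3×15.999 = 317.12 g/mol.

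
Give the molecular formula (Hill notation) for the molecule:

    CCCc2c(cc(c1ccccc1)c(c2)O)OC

C16H18O2

Heavy atoms from the SMILES: 16 C, 2 O.
Implicit hydrogens by atom environment:
  7 × C (aromatic): 1 H each → 7
  5 × C (aromatic): no H
  2 × C: 3 H each → 6
  2 × C: 2 H each → 4
  1 × O: 1 H
  1 × O: no H
  Total hydrogens = 18.
Molecular formula: C16H18O2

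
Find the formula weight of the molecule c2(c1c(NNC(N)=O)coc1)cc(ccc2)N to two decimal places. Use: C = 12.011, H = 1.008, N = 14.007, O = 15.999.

232.24

Molecular formula: C11H12N4O2.
M = 11×12.011 + 12×1.008 + 4×14.007 + 2×15.999 = 232.24 g/mol.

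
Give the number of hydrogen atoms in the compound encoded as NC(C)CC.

Hydrogens are implicit in SMILES; fill each atom to its normal valence:
  2 × C: 3 H each → 6
  1 × C: 2 H
  1 × C: 1 H
  1 × N: 2 H
  Total hydrogens = 11.

11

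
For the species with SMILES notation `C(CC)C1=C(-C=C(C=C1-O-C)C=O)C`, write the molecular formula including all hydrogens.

C12H16O2

Heavy atoms from the SMILES: 12 C, 2 O.
Implicit hydrogens by atom environment:
  4 × C (aromatic): no H
  3 × C: 3 H each → 9
  2 × C: 2 H each → 4
  2 × C (aromatic): 1 H each → 2
  2 × O: no H
  1 × C: 1 H
  Total hydrogens = 16.
Molecular formula: C12H16O2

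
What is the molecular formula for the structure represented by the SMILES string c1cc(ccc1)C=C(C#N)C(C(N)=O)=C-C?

Heavy atoms from the SMILES: 13 C, 2 N, 1 O.
Implicit hydrogens by atom environment:
  5 × C (aromatic): 1 H each → 5
  4 × C: no H
  2 × C: 1 H each → 2
  1 × C: 3 H
  1 × C (aromatic): no H
  1 × N: 2 H
  1 × N: no H
  1 × O: no H
  Total hydrogens = 12.
Molecular formula: C13H12N2O

C13H12N2O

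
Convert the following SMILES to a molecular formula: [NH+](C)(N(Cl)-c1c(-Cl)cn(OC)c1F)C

C7H11Cl2FN3O+

Heavy atoms from the SMILES: 7 C, 2 Cl, 1 F, 3 N, 1 O.
Implicit hydrogens by atom environment:
  3 × C: 3 H each → 9
  3 × C (aromatic): no H
  2 × Cl: no H
  1 × C (aromatic): 1 H
  1 × F: no H
  1 × N (charge +1): 1 H
  1 × N (aromatic): no H
  1 × N: no H
  1 × O: no H
  Total hydrogens = 11.
Net charge +1.
Molecular formula: C7H11Cl2FN3O+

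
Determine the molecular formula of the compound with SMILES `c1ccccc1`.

C6H6

Heavy atoms from the SMILES: 6 C.
Implicit hydrogens by atom environment:
  6 × C (aromatic): 1 H each → 6
  Total hydrogens = 6.
Molecular formula: C6H6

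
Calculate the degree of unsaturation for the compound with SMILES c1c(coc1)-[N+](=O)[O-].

Molecular formula from the SMILES: C4H3NO3.
DoU = (2C + 2 + N − H − X)/2 = (2·4 + 2 + 1 − 3 − 0)/2 = 8/2 = 4.
(Structurally: 1 ring(s) + 3 π bond(s) = 4.)

4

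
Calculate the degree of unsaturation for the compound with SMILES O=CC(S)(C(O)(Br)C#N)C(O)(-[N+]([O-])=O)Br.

Molecular formula from the SMILES: C5H4Br2N2O5S.
DoU = (2C + 2 + N − H − X)/2 = (2·5 + 2 + 2 − 4 − 2)/2 = 8/2 = 4.
(Structurally: 0 ring(s) + 4 π bond(s) = 4.)

4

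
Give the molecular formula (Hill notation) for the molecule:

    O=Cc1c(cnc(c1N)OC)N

C7H9N3O2

Heavy atoms from the SMILES: 7 C, 3 N, 2 O.
Implicit hydrogens by atom environment:
  4 × C (aromatic): no H
  2 × N: 2 H each → 4
  2 × O: no H
  1 × C: 3 H
  1 × C (aromatic): 1 H
  1 × C: 1 H
  1 × N (aromatic): no H
  Total hydrogens = 9.
Molecular formula: C7H9N3O2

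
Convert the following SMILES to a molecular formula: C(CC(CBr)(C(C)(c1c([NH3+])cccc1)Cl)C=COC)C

Heavy atoms from the SMILES: 1 Br, 16 C, 1 Cl, 1 N, 1 O.
Implicit hydrogens by atom environment:
  4 × C (aromatic): 1 H each → 4
  3 × C: 3 H each → 9
  3 × C: 2 H each → 6
  2 × C: 1 H each → 2
  2 × C: no H
  2 × C (aromatic): no H
  1 × Br: no H
  1 × Cl: no H
  1 × N (charge +1): 3 H
  1 × O: no H
  Total hydrogens = 24.
Net charge +1.
Molecular formula: C16H24BrClNO+

C16H24BrClNO+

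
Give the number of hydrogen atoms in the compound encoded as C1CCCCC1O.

Hydrogens are implicit in SMILES; fill each atom to its normal valence:
  5 × C: 2 H each → 10
  1 × C: 1 H
  1 × O: 1 H
  Total hydrogens = 12.

12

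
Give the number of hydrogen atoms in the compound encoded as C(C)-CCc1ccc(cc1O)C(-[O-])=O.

13

Hydrogens are implicit in SMILES; fill each atom to its normal valence:
  3 × C: 2 H each → 6
  3 × C (aromatic): 1 H each → 3
  3 × C (aromatic): no H
  1 × C: 3 H
  1 × C: no H
  1 × O: 1 H
  1 × O: no H
  1 × O (charge -1): no H
  Total hydrogens = 13.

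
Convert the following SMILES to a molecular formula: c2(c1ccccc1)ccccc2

C12H10

Heavy atoms from the SMILES: 12 C.
Implicit hydrogens by atom environment:
  10 × C (aromatic): 1 H each → 10
  2 × C (aromatic): no H
  Total hydrogens = 10.
Molecular formula: C12H10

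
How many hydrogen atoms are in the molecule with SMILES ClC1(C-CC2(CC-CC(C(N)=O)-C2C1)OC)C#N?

19

Hydrogens are implicit in SMILES; fill each atom to its normal valence:
  6 × C: 2 H each → 12
  4 × C: no H
  2 × C: 1 H each → 2
  2 × O: no H
  1 × C: 3 H
  1 × Cl: no H
  1 × N: 2 H
  1 × N: no H
  Total hydrogens = 19.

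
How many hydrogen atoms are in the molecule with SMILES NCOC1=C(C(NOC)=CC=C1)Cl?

Hydrogens are implicit in SMILES; fill each atom to its normal valence:
  3 × C (aromatic): 1 H each → 3
  3 × C (aromatic): no H
  2 × O: no H
  1 × C: 3 H
  1 × C: 2 H
  1 × Cl: no H
  1 × N: 2 H
  1 × N: 1 H
  Total hydrogens = 11.

11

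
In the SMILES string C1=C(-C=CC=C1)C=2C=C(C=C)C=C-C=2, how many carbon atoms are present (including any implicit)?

14

The symbol for carbon appears 14 times in the SMILES.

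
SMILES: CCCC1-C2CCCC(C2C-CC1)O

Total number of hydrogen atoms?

Hydrogens are implicit in SMILES; fill each atom to its normal valence:
  8 × C: 2 H each → 16
  4 × C: 1 H each → 4
  1 × C: 3 H
  1 × O: 1 H
  Total hydrogens = 24.

24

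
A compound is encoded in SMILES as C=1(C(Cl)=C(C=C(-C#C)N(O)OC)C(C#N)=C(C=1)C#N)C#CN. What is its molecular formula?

Heavy atoms from the SMILES: 15 C, 1 Cl, 4 N, 2 O.
Implicit hydrogens by atom environment:
  6 × C: no H
  5 × C (aromatic): no H
  3 × N: no H
  2 × C: 1 H each → 2
  1 × C: 3 H
  1 × C (aromatic): 1 H
  1 × Cl: no H
  1 × N: 2 H
  1 × O: 1 H
  1 × O: no H
  Total hydrogens = 9.
Molecular formula: C15H9ClN4O2

C15H9ClN4O2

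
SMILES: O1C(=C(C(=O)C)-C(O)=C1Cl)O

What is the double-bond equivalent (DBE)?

4

Molecular formula from the SMILES: C6H5ClO4.
DoU = (2C + 2 + N − H − X)/2 = (2·6 + 2 + 0 − 5 − 1)/2 = 8/2 = 4.
(Structurally: 1 ring(s) + 3 π bond(s) = 4.)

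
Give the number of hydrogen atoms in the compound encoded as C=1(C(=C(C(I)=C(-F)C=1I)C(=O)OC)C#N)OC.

6

Hydrogens are implicit in SMILES; fill each atom to its normal valence:
  6 × C (aromatic): no H
  3 × O: no H
  2 × C: 3 H each → 6
  2 × C: no H
  2 × I: no H
  1 × F: no H
  1 × N: no H
  Total hydrogens = 6.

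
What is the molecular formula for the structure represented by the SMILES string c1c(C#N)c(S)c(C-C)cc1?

C9H9NS

Heavy atoms from the SMILES: 9 C, 1 N, 1 S.
Implicit hydrogens by atom environment:
  3 × C (aromatic): 1 H each → 3
  3 × C (aromatic): no H
  1 × C: 3 H
  1 × C: 2 H
  1 × C: no H
  1 × N: no H
  1 × S: 1 H
  Total hydrogens = 9.
Molecular formula: C9H9NS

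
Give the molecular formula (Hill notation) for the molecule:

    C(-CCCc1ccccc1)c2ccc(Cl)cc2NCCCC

C20H26ClN

Heavy atoms from the SMILES: 20 C, 1 Cl, 1 N.
Implicit hydrogens by atom environment:
  8 × C (aromatic): 1 H each → 8
  7 × C: 2 H each → 14
  4 × C (aromatic): no H
  1 × C: 3 H
  1 × Cl: no H
  1 × N: 1 H
  Total hydrogens = 26.
Molecular formula: C20H26ClN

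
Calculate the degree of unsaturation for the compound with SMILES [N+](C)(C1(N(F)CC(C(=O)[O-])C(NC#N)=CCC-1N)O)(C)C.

Molecular formula from the SMILES: C12H20FN5O3.
DoU = (2C + 2 + N − H − X)/2 = (2·12 + 2 + 5 − 20 − 1)/2 = 10/2 = 5.
(Structurally: 1 ring(s) + 4 π bond(s) = 5.)

5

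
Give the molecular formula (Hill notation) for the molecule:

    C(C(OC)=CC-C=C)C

C8H14O

Heavy atoms from the SMILES: 8 C, 1 O.
Implicit hydrogens by atom environment:
  3 × C: 2 H each → 6
  2 × C: 3 H each → 6
  2 × C: 1 H each → 2
  1 × C: no H
  1 × O: no H
  Total hydrogens = 14.
Molecular formula: C8H14O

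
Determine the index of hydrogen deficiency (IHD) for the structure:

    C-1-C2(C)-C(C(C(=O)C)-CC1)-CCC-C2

3

Molecular formula from the SMILES: C13H22O.
DoU = (2C + 2 + N − H − X)/2 = (2·13 + 2 + 0 − 22 − 0)/2 = 6/2 = 3.
(Structurally: 2 ring(s) + 1 π bond(s) = 3.)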